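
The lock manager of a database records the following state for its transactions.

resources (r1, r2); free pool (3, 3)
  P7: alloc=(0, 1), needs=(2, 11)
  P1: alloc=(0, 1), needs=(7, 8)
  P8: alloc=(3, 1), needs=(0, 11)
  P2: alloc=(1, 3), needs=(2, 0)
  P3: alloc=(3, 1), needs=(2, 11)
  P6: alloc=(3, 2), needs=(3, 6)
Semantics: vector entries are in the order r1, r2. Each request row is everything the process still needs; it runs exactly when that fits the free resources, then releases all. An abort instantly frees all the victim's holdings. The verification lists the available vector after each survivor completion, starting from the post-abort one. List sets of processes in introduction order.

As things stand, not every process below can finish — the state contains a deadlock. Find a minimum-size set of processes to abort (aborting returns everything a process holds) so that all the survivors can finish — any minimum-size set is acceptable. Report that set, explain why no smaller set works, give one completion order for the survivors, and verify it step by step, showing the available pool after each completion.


Minimum abort set: P7 and P3.
Key observation: P8 was stuck for good until P7 and P3 gave back (3, 2); in the order shown it finishes at step 4.
No one abort is enough; case by case: P7 alone leaves P8 blocked (short on r2); P1 alone leaves P7 blocked (short on r2); P8 alone leaves P7 blocked (short on r2); P2 alone leaves P7 blocked (short on r2); P3 alone leaves P7 blocked (short on r2); P6 alone leaves P7 blocked (short on r2).
The survivors complete as P2, P1, P6, P8. Verifying each step (starting from the post-abort pool):
  pool = (6, 5)
  run P2 (needs (2, 0), free (6, 5)); after release of (1, 3) the pool is (7, 8)
  run P1 (needs (7, 8), free (7, 8)); after release of (0, 1) the pool is (7, 9)
  run P6 (needs (3, 6), free (7, 9)); after release of (3, 2) the pool is (10, 11)
  run P8 (needs (0, 11), free (10, 11)); after release of (3, 1) the pool is (13, 12)


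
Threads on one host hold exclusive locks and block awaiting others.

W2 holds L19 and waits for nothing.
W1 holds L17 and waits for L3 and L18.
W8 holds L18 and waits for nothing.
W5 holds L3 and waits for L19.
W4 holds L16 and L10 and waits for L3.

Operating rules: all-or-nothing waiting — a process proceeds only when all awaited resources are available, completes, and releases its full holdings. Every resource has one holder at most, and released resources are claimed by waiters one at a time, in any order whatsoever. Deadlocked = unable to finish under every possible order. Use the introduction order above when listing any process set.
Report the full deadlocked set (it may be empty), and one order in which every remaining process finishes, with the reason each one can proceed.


The deadlocked set is empty.
Key observation: no waiting chain loops back on itself — every chain ends at a process that waits on nothing, so everyone eventually runs.
One completion order for the rest: W2, W8, W5, W1, W4.
Walking it through:
  W2 waits on nothing -> runs at once and releases L19
  W8 waits on nothing -> runs at once and releases L18
  W5 waits on L19 — all released -> runs and releases L3
  W1 waits on L3 and L18 — all released -> runs and releases L17
  W4 waits on L3 — all released -> runs and releases L16 and L10


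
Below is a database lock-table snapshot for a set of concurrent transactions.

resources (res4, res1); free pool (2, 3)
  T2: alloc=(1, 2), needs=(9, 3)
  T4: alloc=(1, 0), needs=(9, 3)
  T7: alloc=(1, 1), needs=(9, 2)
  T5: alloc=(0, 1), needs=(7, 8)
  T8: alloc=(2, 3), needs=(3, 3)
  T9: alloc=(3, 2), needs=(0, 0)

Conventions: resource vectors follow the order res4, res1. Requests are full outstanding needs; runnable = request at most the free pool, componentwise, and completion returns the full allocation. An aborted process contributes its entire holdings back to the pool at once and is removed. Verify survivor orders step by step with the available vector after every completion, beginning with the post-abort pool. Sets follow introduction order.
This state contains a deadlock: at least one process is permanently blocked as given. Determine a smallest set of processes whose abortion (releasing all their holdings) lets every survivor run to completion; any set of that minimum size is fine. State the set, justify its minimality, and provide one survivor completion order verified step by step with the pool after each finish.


Minimum abort set: T2 and T7.
Key observation: T4 could never have finished before the abort; with (2, 3) returned by T2 and T7, it fits at step 3.
No one abort is enough; case by case: T2 alone leaves T4 blocked (short on res4); T4 alone leaves T2 blocked (short on res4); T7 alone leaves T2 blocked (short on res4); T5 alone leaves T2 blocked (short on res4); T8 alone leaves T2 blocked (short on res4); T9 alone leaves T2 blocked (short on res4).
The survivors complete as T8, T9, T4, T5. Verifying each step (starting from the post-abort pool):
  pool = (4, 6)
  T8 needs (3, 3) <= (4, 6) -> finishes; pool += (2, 3) = (6, 9)
  T9 needs (0, 0) <= (6, 9) -> finishes; pool += (3, 2) = (9, 11)
  T4 needs (9, 3) <= (9, 11) -> finishes; pool += (1, 0) = (10, 11)
  T5 needs (7, 8) <= (10, 11) -> finishes; pool += (0, 1) = (10, 12)


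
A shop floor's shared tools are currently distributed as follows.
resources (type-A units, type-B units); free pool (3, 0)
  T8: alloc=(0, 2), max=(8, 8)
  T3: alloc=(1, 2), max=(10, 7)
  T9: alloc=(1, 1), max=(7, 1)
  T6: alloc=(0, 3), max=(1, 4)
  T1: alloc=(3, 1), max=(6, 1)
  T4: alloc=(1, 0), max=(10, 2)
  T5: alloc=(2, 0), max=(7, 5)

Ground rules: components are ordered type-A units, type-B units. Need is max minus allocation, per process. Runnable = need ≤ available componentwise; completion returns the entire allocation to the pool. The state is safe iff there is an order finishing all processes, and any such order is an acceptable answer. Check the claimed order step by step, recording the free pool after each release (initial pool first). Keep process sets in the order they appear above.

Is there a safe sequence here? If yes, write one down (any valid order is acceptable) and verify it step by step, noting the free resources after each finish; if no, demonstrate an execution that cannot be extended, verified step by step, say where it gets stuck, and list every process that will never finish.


SAFE. One safe sequence: T1, T6, T9, T5, T4, T3, T8.
Key observation: T1 is the earliest step where a requested resource binds exactly: need (3, 0), pool (3, 0) at its turn.
Step-by-step check:
  pool = (3, 0)
  run T1 (needs (3, 0), free (3, 0)); after release of (3, 1) the pool is (6, 1)
  run T6 (needs (1, 1), free (6, 1)); after release of (0, 3) the pool is (6, 4)
  run T9 (needs (6, 0), free (6, 4)); after release of (1, 1) the pool is (7, 5)
  run T5 (needs (5, 5), free (7, 5)); after release of (2, 0) the pool is (9, 5)
  run T4 (needs (9, 2), free (9, 5)); after release of (1, 0) the pool is (10, 5)
  run T3 (needs (9, 5), free (10, 5)); after release of (1, 2) the pool is (11, 7)
  run T8 (needs (8, 6), free (11, 7)); after release of (0, 2) the pool is (11, 9)


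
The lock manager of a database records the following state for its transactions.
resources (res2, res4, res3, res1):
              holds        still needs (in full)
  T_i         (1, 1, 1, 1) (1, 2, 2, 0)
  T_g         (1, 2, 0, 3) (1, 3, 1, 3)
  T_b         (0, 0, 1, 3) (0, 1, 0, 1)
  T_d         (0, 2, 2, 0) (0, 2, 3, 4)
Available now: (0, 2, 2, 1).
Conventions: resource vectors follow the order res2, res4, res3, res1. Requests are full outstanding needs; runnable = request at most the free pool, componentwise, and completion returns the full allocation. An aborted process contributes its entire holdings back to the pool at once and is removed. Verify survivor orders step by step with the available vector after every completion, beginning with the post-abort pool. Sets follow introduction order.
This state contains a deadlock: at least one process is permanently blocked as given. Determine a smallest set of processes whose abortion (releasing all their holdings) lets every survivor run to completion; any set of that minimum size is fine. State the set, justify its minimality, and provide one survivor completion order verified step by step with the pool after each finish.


Abort T_i.
Key observation: before aborting T_i, T_g was permanently blocked — no order could ever run it; afterwards it completes at step 3.
Minimality: the empty abort set fails — the state is deadlocked as it stands.
The survivors complete as T_b, T_d, T_g. Step-by-step check (starting from the post-abort pool):
  pool = (1, 3, 3, 2)
  T_b needs (0, 1, 0, 1) <= (1, 3, 3, 2) -> finishes; pool += (0, 0, 1, 3) = (1, 3, 4, 5)
  T_d needs (0, 2, 3, 4) <= (1, 3, 4, 5) -> finishes; pool += (0, 2, 2, 0) = (1, 5, 6, 5)
  T_g needs (1, 3, 1, 3) <= (1, 5, 6, 5) -> finishes; pool += (1, 2, 0, 3) = (2, 7, 6, 8)


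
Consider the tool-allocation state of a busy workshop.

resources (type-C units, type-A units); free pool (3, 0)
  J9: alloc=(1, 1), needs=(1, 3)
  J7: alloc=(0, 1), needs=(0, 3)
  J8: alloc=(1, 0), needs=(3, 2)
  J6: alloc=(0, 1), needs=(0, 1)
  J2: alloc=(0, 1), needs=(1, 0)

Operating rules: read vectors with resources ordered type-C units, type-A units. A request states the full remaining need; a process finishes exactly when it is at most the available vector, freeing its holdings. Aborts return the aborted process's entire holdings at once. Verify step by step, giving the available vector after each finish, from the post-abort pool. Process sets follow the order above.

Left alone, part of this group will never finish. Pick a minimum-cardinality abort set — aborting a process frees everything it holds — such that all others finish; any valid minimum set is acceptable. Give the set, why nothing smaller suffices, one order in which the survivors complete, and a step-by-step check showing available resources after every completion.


Abort J7.
Key observation: J9 could never have finished before the abort; with (0, 1) returned by J7, it fits at step 3.
No smaller set exists: with zero aborts the deadlock remains.
The survivors complete as J6, J2, J9, J8. Verifying each step (starting from the post-abort pool):
  pool = (3, 1)
  J6: need (0, 1) fits (3, 1); releases (0, 1), pool now (3, 2)
  J2: need (1, 0) fits (3, 2); releases (0, 1), pool now (3, 3)
  J9: need (1, 3) fits (3, 3); releases (1, 1), pool now (4, 4)
  J8: need (3, 2) fits (4, 4); releases (1, 0), pool now (5, 4)


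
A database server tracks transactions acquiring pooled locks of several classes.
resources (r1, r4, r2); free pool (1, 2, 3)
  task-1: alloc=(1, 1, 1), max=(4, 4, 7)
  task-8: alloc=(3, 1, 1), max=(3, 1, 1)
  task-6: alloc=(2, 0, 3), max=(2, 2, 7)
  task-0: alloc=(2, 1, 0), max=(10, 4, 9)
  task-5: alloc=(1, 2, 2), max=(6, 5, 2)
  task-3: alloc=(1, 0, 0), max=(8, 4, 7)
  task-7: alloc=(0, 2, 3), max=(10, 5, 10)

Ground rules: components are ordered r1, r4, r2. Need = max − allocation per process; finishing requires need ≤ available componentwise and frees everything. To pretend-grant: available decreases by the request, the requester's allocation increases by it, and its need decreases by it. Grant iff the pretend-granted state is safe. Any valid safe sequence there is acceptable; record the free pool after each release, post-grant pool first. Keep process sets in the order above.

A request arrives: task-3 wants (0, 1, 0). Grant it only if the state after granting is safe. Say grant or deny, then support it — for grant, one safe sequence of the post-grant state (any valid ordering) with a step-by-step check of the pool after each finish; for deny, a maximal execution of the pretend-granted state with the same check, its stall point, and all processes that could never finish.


DENY — the pretend-granted state is unsafe.
Key observation: no order helps: past task-8, task-6, the free pool tops out at (6, 2, 7), below what each blocked process needs in r4.
On the post-grant state, task-8, task-6 is a maximal run — nothing extends it. Step-by-step check:
  pool = (1, 1, 3)
  task-8 needs (0, 0, 0) <= (1, 1, 3) -> finishes; pool += (3, 1, 1) = (4, 2, 4)
  task-6 needs (0, 2, 4) <= (4, 2, 4) -> finishes; pool += (2, 0, 3) = (6, 2, 7)
  task-1 cannot run: need (3, 3, 6) vs free (6, 2, 7) (insufficient r4)
  task-0 cannot run: need (8, 3, 9) vs free (6, 2, 7) (insufficient r1, r4 and r2)
  task-5 cannot run: need (5, 3, 0) vs free (6, 2, 7) (insufficient r4)
  task-3 cannot run: need (7, 3, 7) vs free (6, 2, 7) (insufficient r1 and r4)
  task-7 cannot run: need (10, 3, 7) vs free (6, 2, 7) (insufficient r1 and r4)
Processes that could never finish after the grant: task-1, task-0, task-5, task-3 and task-7.


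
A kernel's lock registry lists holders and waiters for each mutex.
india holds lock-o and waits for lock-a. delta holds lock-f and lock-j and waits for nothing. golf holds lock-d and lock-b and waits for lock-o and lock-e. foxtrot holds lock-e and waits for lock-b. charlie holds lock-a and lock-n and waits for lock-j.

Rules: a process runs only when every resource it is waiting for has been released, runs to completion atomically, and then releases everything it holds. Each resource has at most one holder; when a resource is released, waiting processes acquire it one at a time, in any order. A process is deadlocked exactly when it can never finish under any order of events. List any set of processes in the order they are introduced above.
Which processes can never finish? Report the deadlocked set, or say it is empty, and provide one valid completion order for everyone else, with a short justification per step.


Deadlocked: golf and foxtrot.
Key observation: the waits loop around golf -> foxtrot -> golf with no way out; no other process is dragged down with it.
One completion order for the rest: delta, charlie, india.
Step-by-step check:
  delta waits on nothing -> runs at once and releases lock-f and lock-j
  run charlie (all its waits — lock-j — are resolved); releases lock-a and lock-n
  run india (all its waits — lock-a — are resolved); releases lock-o


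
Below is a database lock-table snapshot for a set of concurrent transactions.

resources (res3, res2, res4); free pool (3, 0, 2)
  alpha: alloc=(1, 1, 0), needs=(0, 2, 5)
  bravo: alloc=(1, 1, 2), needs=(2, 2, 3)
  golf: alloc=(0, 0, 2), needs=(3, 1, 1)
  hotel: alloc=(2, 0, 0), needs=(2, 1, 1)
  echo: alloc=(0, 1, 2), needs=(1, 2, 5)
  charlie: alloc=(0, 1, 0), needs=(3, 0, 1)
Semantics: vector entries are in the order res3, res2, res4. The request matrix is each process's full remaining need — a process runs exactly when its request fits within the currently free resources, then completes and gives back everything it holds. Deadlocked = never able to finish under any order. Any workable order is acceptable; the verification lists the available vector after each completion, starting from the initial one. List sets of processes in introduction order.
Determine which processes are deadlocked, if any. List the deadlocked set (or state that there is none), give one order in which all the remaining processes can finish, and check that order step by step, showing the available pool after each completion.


Deadlocked: alpha, bravo and echo.
Key observation: after charlie, golf, hotel complete, (5, 1, 4) is the best the pool ever gets, yet each leftover process wants more res2.
A valid finishing order for the others: charlie, golf, hotel. Step-by-step check:
  pool = (3, 0, 2)
  run charlie (needs (3, 0, 1), free (3, 0, 2)); after release of (0, 1, 0) the pool is (3, 1, 2)
  run golf (needs (3, 1, 1), free (3, 1, 2)); after release of (0, 0, 2) the pool is (3, 1, 4)
  run hotel (needs (2, 1, 1), free (3, 1, 4)); after release of (2, 0, 0) the pool is (5, 1, 4)
The blocked processes can never fit:
  alpha still needs (0, 2, 5) but only (5, 1, 4) is free — short on res2 and res4
  bravo still needs (2, 2, 3) but only (5, 1, 4) is free — short on res2
  echo still needs (1, 2, 5) but only (5, 1, 4) is free — short on res2 and res4


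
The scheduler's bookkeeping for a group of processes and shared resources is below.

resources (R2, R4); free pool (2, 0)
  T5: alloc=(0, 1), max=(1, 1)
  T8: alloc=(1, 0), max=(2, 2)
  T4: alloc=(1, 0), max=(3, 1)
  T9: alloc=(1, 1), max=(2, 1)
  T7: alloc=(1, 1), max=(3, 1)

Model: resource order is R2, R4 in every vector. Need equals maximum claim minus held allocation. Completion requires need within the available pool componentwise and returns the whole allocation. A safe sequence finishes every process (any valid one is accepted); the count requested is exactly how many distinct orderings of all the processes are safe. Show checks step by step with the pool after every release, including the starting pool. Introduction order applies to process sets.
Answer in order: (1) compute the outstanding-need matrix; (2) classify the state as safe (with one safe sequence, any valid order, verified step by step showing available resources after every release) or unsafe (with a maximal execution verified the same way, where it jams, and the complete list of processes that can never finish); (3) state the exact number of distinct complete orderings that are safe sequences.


(1) Remaining need (order R2, R4):
  T5: (1, 0)
  T8: (1, 2)
  T4: (2, 1)
  T9: (1, 0)
  T7: (2, 0)
(2) The state is SAFE; one workable sequence: T5, T4, T9, T7, T8.
Key observation: the order's first zero-slack moment is T4 ((2, 1) needed, (2, 1) free — a requested resource with nothing to spare).
Step-by-step check:
  pool = (2, 0)
  run T5 (needs (1, 0), free (2, 0)); after release of (0, 1) the pool is (2, 1)
  run T4 (needs (2, 1), free (2, 1)); after release of (1, 0) the pool is (3, 1)
  run T9 (needs (1, 0), free (3, 1)); after release of (1, 1) the pool is (4, 2)
  run T7 (needs (2, 0), free (4, 2)); after release of (1, 1) the pool is (5, 3)
  run T8 (needs (1, 2), free (5, 3)); after release of (1, 0) the pool is (6, 3)
(3) The exact count: 48 of the possible complete orderings are safe sequences.


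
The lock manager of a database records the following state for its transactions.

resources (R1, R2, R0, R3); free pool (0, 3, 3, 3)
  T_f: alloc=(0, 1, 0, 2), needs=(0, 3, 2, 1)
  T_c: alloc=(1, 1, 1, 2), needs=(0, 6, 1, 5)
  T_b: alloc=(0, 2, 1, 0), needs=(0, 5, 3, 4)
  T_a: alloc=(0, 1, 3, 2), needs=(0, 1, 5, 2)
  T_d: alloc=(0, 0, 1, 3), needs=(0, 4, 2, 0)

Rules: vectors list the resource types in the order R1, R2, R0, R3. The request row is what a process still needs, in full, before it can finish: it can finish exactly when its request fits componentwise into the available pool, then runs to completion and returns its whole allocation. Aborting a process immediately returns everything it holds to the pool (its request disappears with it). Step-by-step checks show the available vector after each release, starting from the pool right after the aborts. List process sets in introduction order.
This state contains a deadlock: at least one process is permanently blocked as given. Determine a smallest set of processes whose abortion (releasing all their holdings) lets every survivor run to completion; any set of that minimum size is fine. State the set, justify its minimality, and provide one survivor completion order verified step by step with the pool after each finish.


Abort T_b.
Key observation: no ordering could ever have run T_a before the abort of T_b; with (0, 2, 1, 0) back in the pool it fits at step 2.
Minimality: the empty abort set fails — the state is deadlocked as it stands.
Survivors finish in the order: T_d, T_a, T_f, T_c. Verifying each step (pool after the aborts first):
  pool = (0, 5, 4, 3)
  T_d needs (0, 4, 2, 0) <= (0, 5, 4, 3) -> finishes; pool += (0, 0, 1, 3) = (0, 5, 5, 6)
  T_a needs (0, 1, 5, 2) <= (0, 5, 5, 6) -> finishes; pool += (0, 1, 3, 2) = (0, 6, 8, 8)
  T_f needs (0, 3, 2, 1) <= (0, 6, 8, 8) -> finishes; pool += (0, 1, 0, 2) = (0, 7, 8, 10)
  T_c needs (0, 6, 1, 5) <= (0, 7, 8, 10) -> finishes; pool += (1, 1, 1, 2) = (1, 8, 9, 12)


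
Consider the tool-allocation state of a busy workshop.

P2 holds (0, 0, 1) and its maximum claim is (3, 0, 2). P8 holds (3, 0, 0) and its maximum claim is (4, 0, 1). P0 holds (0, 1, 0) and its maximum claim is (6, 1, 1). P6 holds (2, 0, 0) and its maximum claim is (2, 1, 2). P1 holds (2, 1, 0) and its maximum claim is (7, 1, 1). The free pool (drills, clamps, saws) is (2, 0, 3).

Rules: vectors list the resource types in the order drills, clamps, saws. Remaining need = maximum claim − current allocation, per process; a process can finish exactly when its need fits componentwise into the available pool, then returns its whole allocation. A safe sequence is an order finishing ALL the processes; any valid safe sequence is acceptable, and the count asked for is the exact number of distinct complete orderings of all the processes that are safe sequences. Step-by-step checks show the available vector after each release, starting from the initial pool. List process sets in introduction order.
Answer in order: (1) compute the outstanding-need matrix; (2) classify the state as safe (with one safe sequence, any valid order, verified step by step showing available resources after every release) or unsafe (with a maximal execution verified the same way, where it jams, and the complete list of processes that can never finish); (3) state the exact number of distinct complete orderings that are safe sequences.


(1) Remaining need (order drills, clamps, saws):
  P2: (3, 0, 1)
  P8: (1, 0, 1)
  P0: (6, 0, 1)
  P6: (0, 1, 2)
  P1: (5, 0, 1)
(2) SAFE. One safe sequence: P8, P2, P1, P6, P0.
Key observation: the order's first zero-slack moment is P1 ((5, 0, 1) needed, (5, 0, 4) free — a requested resource with nothing to spare).
Step-by-step check:
  pool = (2, 0, 3)
  run P8 (needs (1, 0, 1), free (2, 0, 3)); after release of (3, 0, 0) the pool is (5, 0, 3)
  run P2 (needs (3, 0, 1), free (5, 0, 3)); after release of (0, 0, 1) the pool is (5, 0, 4)
  run P1 (needs (5, 0, 1), free (5, 0, 4)); after release of (2, 1, 0) the pool is (7, 1, 4)
  run P6 (needs (0, 1, 2), free (7, 1, 4)); after release of (2, 0, 0) the pool is (9, 1, 4)
  run P0 (needs (6, 0, 1), free (9, 1, 4)); after release of (0, 1, 0) the pool is (9, 2, 4)
(3) Exactly 8 of the possible complete orderings are safe sequences.


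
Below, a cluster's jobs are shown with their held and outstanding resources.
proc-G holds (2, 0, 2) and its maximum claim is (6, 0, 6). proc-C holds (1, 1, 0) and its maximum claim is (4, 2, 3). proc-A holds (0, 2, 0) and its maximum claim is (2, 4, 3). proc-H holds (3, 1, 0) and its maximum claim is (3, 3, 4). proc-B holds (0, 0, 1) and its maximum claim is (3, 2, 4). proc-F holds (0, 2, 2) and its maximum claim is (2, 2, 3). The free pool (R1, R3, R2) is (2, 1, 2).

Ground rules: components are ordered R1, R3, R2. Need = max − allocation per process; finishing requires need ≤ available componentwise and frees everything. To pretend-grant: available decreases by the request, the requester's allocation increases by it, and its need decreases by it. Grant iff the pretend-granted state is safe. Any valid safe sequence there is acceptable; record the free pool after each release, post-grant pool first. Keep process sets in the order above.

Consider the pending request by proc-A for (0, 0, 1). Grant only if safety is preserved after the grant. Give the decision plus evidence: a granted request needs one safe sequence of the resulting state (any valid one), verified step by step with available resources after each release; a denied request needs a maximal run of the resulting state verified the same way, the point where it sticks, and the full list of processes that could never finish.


GRANT — the state after the grant stays safe, e.g. via proc-F, proc-A, proc-H, proc-C, proc-G, proc-B.
Key observation: after the grant the pool drops to (2, 1, 1), which still lets proc-F finish first and unwind the rest.
Check on the post-grant state, step by step:
  pool = (2, 1, 1)
  proc-F: need (2, 0, 1) fits (2, 1, 1); releases (0, 2, 2), pool now (2, 3, 3)
  proc-A: need (2, 2, 2) fits (2, 3, 3); releases (0, 2, 1), pool now (2, 5, 4)
  proc-H: need (0, 2, 4) fits (2, 5, 4); releases (3, 1, 0), pool now (5, 6, 4)
  proc-C: need (3, 1, 3) fits (5, 6, 4); releases (1, 1, 0), pool now (6, 7, 4)
  proc-G: need (4, 0, 4) fits (6, 7, 4); releases (2, 0, 2), pool now (8, 7, 6)
  proc-B: need (3, 2, 3) fits (8, 7, 6); releases (0, 0, 1), pool now (8, 7, 7)


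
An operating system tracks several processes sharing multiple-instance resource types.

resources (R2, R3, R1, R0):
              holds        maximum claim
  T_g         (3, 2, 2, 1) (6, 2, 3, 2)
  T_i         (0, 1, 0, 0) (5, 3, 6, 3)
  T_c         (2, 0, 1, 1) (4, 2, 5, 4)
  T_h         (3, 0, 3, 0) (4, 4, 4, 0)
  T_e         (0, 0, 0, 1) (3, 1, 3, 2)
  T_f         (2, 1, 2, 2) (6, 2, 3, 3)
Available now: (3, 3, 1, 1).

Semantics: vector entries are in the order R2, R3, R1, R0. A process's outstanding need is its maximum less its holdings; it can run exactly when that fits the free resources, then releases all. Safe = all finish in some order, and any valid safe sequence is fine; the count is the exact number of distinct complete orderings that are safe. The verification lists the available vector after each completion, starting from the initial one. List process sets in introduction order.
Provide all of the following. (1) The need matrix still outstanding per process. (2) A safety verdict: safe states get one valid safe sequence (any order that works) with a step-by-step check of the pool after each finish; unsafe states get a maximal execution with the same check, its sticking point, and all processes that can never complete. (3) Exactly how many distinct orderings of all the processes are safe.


(1) Need matrix, components ordered R2, R3, R1, R0:
  T_g: (3, 0, 1, 1)
  T_i: (5, 2, 6, 3)
  T_c: (2, 2, 4, 3)
  T_h: (1, 4, 1, 0)
  T_e: (3, 1, 3, 1)
  T_f: (4, 1, 1, 1)
(2) SAFE. One safe sequence: T_g, T_f, T_c, T_e, T_h, T_i.
Key observation: the order's first zero-slack moment is T_g ((3, 0, 1, 1) needed, (3, 3, 1, 1) free — a requested resource with nothing to spare).
Step-by-step check:
  pool = (3, 3, 1, 1)
  run T_g (needs (3, 0, 1, 1), free (3, 3, 1, 1)); after release of (3, 2, 2, 1) the pool is (6, 5, 3, 2)
  run T_f (needs (4, 1, 1, 1), free (6, 5, 3, 2)); after release of (2, 1, 2, 2) the pool is (8, 6, 5, 4)
  run T_c (needs (2, 2, 4, 3), free (8, 6, 5, 4)); after release of (2, 0, 1, 1) the pool is (10, 6, 6, 5)
  run T_e (needs (3, 1, 3, 1), free (10, 6, 6, 5)); after release of (0, 0, 0, 1) the pool is (10, 6, 6, 6)
  run T_h (needs (1, 4, 1, 0), free (10, 6, 6, 6)); after release of (3, 0, 3, 0) the pool is (13, 6, 9, 6)
  run T_i (needs (5, 2, 6, 3), free (13, 6, 9, 6)); after release of (0, 1, 0, 0) the pool is (13, 7, 9, 6)
(3) The exact count: 38 of the possible complete orderings are safe sequences.


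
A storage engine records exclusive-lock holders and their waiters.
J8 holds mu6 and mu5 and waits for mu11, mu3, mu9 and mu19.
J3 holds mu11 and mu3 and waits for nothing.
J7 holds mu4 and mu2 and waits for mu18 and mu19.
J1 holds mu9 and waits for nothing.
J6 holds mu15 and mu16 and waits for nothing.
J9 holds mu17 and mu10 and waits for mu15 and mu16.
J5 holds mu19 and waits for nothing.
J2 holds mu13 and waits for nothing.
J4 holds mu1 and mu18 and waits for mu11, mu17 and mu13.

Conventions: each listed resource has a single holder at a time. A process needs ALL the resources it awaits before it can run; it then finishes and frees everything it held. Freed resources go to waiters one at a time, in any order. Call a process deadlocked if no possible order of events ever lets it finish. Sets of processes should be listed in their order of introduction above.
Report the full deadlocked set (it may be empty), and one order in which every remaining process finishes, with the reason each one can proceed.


Nothing here is deadlocked.
Key observation: all waits point, directly or indirectly, at processes that can finish, so nothing is permanently blocked.
One completion order for the rest: J5, J3, J6, J2, J1, J9, J4, J7, J8.
Check, step by step:
  J5: no waits; runs immediately, freeing mu19
  J3: no waits; runs immediately, freeing mu11 and mu3
  J6: no waits; runs immediately, freeing mu15 and mu16
  J2: no waits; runs immediately, freeing mu13
  J1: no waits; runs immediately, freeing mu9
  J9: everything it awaited (mu15 and mu16) is free; runs, freeing mu17 and mu10
  J4: everything it awaited (mu11, mu17 and mu13) is free; runs, freeing mu1 and mu18
  J7: everything it awaited (mu18 and mu19) is free; runs, freeing mu4 and mu2
  J8: everything it awaited (mu11, mu3, mu9 and mu19) is free; runs, freeing mu6 and mu5


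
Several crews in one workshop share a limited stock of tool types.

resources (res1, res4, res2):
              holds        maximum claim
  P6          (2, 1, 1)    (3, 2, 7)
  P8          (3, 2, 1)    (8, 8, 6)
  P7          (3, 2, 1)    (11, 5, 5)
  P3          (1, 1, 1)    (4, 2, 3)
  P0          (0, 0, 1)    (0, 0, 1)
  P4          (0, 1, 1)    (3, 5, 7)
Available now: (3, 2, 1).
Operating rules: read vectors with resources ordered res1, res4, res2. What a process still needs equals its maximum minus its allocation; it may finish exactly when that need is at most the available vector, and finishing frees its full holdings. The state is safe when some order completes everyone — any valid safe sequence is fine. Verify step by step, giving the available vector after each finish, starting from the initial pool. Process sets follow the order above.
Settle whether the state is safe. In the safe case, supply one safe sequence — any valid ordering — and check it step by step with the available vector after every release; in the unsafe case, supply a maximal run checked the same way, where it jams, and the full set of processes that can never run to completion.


The state is UNSAFE.
Key observation: once P0, P3 finish, the pool peaks at (4, 3, 3) — and every remaining process still needs more res2 than that.
The run P0, P3 cannot be extended any further. Check, step by step:
  pool = (3, 2, 1)
  run P0 (needs (0, 0, 0), free (3, 2, 1)); after release of (0, 0, 1) the pool is (3, 2, 2)
  run P3 (needs (3, 1, 2), free (3, 2, 2)); after release of (1, 1, 1) the pool is (4, 3, 3)
  P6 still needs (1, 1, 6) but only (4, 3, 3) is free — short on res2
  P8 still needs (5, 6, 5) but only (4, 3, 3) is free — short on res1, res4 and res2
  P7 still needs (8, 3, 4) but only (4, 3, 3) is free — short on res1 and res2
  P4 still needs (3, 4, 6) but only (4, 3, 3) is free — short on res4 and res2
Never able to finish: P6, P8, P7 and P4.


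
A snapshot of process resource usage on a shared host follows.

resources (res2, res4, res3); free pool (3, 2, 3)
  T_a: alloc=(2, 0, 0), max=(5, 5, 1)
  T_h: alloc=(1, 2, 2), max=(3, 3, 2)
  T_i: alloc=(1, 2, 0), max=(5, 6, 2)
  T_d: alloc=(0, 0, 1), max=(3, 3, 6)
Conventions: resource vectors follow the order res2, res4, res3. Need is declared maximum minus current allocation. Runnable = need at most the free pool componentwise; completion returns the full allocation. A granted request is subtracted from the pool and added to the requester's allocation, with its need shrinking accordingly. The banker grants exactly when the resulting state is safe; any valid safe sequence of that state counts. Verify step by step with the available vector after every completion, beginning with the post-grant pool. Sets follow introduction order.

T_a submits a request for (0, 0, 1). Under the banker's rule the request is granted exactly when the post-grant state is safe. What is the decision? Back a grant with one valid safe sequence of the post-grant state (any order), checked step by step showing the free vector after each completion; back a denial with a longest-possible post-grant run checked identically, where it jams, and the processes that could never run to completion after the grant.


GRANT: granting preserves safety; a valid post-grant sequence is T_h, T_i, T_a, T_d.
Key observation: the grant leaves (3, 2, 2) free — enough for T_h, whose release restarts the cascade.
Check on the post-grant state, step by step:
  pool = (3, 2, 2)
  run T_h (needs (2, 1, 0), free (3, 2, 2)); after release of (1, 2, 2) the pool is (4, 4, 4)
  run T_i (needs (4, 4, 2), free (4, 4, 4)); after release of (1, 2, 0) the pool is (5, 6, 4)
  run T_a (needs (3, 5, 0), free (5, 6, 4)); after release of (2, 0, 1) the pool is (7, 6, 5)
  run T_d (needs (3, 3, 5), free (7, 6, 5)); after release of (0, 0, 1) the pool is (7, 6, 6)


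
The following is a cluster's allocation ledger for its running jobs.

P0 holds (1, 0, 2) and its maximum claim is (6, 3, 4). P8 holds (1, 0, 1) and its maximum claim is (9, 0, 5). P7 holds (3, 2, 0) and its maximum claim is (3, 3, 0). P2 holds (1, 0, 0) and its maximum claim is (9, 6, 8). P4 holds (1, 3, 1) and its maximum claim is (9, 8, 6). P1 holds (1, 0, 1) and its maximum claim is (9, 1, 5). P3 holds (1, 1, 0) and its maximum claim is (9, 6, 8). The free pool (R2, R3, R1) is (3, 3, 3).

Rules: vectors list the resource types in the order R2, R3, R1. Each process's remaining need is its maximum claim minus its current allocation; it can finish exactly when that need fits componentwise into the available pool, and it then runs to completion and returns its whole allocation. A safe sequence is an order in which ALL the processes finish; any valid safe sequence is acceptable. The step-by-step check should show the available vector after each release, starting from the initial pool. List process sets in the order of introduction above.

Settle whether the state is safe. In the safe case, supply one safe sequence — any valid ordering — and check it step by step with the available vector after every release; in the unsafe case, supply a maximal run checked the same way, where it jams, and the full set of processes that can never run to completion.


UNSAFE.
Key observation: even finishing P7, P0 leaves just (7, 5, 5) free — too little R2 for any of the remaining processes.
The run P7, P0 cannot be extended any further. Check, step by step:
  pool = (3, 3, 3)
  P7 needs (0, 1, 0) <= (3, 3, 3) -> finishes; pool += (3, 2, 0) = (6, 5, 3)
  P0 needs (5, 3, 2) <= (6, 5, 3) -> finishes; pool += (1, 0, 2) = (7, 5, 5)
  P8 still needs (8, 0, 4) but only (7, 5, 5) is free — short on R2
  P2 still needs (8, 6, 8) but only (7, 5, 5) is free — short on R2, R3 and R1
  P4 still needs (8, 5, 5) but only (7, 5, 5) is free — short on R2
  P1 still needs (8, 1, 4) but only (7, 5, 5) is free — short on R2
  P3 still needs (8, 5, 8) but only (7, 5, 5) is free — short on R2 and R1
Processes that can never finish: P8, P2, P4, P1 and P3.


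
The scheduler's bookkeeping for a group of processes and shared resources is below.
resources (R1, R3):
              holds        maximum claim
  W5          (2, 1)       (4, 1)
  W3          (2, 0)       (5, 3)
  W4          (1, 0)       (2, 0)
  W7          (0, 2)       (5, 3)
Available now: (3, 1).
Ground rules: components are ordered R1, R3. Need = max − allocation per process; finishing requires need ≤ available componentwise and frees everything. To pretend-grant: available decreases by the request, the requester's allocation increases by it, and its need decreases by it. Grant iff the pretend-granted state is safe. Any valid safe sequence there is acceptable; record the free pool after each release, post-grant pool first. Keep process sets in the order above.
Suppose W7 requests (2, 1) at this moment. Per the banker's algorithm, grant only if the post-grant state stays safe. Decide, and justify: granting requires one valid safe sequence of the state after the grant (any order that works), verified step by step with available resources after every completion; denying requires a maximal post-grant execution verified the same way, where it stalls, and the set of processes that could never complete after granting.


GRANT — the state after the grant stays safe, e.g. via W4, W5, W7, W3.
Key observation: granting shrinks the pool to (1, 0), yet W4 still fits and the chain goes through.
Check on the post-grant state, step by step:
  pool = (1, 0)
  W4 needs (1, 0) <= (1, 0) -> finishes; pool += (1, 0) = (2, 0)
  W5 needs (2, 0) <= (2, 0) -> finishes; pool += (2, 1) = (4, 1)
  W7 needs (3, 0) <= (4, 1) -> finishes; pool += (2, 3) = (6, 4)
  W3 needs (3, 3) <= (6, 4) -> finishes; pool += (2, 0) = (8, 4)


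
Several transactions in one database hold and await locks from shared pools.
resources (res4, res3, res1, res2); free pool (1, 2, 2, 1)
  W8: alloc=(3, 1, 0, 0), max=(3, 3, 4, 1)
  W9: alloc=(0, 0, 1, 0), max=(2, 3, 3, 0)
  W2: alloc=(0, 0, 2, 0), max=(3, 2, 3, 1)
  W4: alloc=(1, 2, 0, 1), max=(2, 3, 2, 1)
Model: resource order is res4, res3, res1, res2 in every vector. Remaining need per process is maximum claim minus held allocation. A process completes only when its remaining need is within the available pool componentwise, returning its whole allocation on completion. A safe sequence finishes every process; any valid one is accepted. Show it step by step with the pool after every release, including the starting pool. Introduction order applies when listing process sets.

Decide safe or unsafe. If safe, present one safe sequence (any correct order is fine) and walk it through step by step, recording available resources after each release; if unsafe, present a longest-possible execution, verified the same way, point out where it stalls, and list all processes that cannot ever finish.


UNSAFE.
Key observation: after W4, W9 the pool peaks at (2, 4, 3, 2), and each blocked process is short somewhere: W8 on res1; W2 on res4.
The run W4, W9 cannot be extended any further. Step-by-step check:
  pool = (1, 2, 2, 1)
  W4: need (1, 1, 2, 0) fits (1, 2, 2, 1); releases (1, 2, 0, 1), pool now (2, 4, 2, 2)
  W9: need (2, 3, 2, 0) fits (2, 4, 2, 2); releases (0, 0, 1, 0), pool now (2, 4, 3, 2)
  W8 still needs (0, 2, 4, 1) but only (2, 4, 3, 2) is free — short on res1
  W2 still needs (3, 2, 1, 1) but only (2, 4, 3, 2) is free — short on res4
Never able to finish: W8 and W2.


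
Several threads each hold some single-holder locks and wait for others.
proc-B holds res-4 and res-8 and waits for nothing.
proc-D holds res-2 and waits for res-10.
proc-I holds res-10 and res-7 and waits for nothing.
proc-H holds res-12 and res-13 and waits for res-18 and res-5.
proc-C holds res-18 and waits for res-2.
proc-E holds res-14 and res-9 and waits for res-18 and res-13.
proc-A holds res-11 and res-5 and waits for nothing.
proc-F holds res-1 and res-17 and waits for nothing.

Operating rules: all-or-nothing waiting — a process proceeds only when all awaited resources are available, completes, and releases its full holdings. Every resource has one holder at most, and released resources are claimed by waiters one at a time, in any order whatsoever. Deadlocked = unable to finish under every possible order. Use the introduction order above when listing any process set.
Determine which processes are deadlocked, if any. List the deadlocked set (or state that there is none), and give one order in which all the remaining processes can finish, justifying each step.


Nothing here is deadlocked.
Key observation: although several processes wait, no cycle exists — each chain bottoms out at a free runner.
The rest can finish in the order proc-F, proc-B, proc-I, proc-A, proc-D, proc-C, proc-H, proc-E.
Verifying each step:
  proc-F waits on nothing -> runs at once and releases res-1 and res-17
  proc-B waits on nothing -> runs at once and releases res-4 and res-8
  proc-I waits on nothing -> runs at once and releases res-10 and res-7
  proc-A waits on nothing -> runs at once and releases res-11 and res-5
  proc-D waits on res-10 — all released -> runs and releases res-2
  proc-C waits on res-2 — all released -> runs and releases res-18
  proc-H waits on res-18 and res-5 — all released -> runs and releases res-12 and res-13
  proc-E waits on res-18 and res-13 — all released -> runs and releases res-14 and res-9


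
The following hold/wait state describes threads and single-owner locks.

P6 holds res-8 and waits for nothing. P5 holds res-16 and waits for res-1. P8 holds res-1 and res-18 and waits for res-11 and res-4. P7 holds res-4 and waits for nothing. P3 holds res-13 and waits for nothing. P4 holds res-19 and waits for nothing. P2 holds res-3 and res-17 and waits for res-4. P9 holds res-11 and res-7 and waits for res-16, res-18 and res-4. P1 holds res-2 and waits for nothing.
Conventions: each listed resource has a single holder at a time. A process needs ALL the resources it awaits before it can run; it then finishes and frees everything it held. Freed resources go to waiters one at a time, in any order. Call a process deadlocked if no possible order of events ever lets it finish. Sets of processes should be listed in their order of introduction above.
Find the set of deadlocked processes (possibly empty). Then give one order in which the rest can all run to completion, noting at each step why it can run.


Deadlocked set: P5, P8 and P9.
Key observation: the loop P5 -> P8 -> P9 -> P5 blocks itself forever; no other process is dragged down with it.
The rest can finish in the order P4, P7, P6, P2, P1, P3.
Walking it through:
  P4 waits on nothing -> runs at once and releases res-19
  P7 waits on nothing -> runs at once and releases res-4
  P6 waits on nothing -> runs at once and releases res-8
  P2 waits on res-4 — all released -> runs and releases res-3 and res-17
  P1 waits on nothing -> runs at once and releases res-2
  P3 waits on nothing -> runs at once and releases res-13
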